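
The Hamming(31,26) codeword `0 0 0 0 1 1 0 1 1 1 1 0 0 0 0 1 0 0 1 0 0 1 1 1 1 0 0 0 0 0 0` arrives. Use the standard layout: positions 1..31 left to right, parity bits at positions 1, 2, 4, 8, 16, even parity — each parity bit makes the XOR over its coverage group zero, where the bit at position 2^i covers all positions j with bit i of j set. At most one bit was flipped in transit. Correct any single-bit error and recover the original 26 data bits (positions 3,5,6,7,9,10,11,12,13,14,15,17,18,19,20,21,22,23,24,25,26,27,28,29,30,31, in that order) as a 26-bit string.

01101110000001001111000000

s1: b1⊕b3⊕b5⊕b7⊕b9⊕b11⊕b13⊕b15⊕b17⊕b19⊕b21⊕b23⊕b25⊕b27⊕b29⊕b31 = 0⊕0⊕1⊕0⊕1⊕1⊕0⊕0⊕0⊕1⊕0⊕1⊕1⊕0⊕0⊕0 = 0
s2: b2⊕b3⊕b6⊕b7⊕b10⊕b11⊕b14⊕b15⊕b18⊕b19⊕b22⊕b23⊕b26⊕b27⊕b30⊕b31 = 0⊕0⊕1⊕0⊕1⊕1⊕0⊕0⊕0⊕1⊕1⊕1⊕0⊕0⊕0⊕0 = 0
s4: b4⊕b5⊕b6⊕b7⊕b12⊕b13⊕b14⊕b15⊕b20⊕b21⊕b22⊕b23⊕b28⊕b29⊕b30⊕b31 = 0⊕1⊕1⊕0⊕0⊕0⊕0⊕0⊕0⊕0⊕1⊕1⊕0⊕0⊕0⊕0 = 0
s8: b8⊕b9⊕b10⊕b11⊕b12⊕b13⊕b14⊕b15⊕b24⊕b25⊕b26⊕b27⊕b28⊕b29⊕b30⊕b31 = 1⊕1⊕1⊕1⊕0⊕0⊕0⊕0⊕1⊕1⊕0⊕0⊕0⊕0⊕0⊕0 = 0
s16: b16⊕b17⊕b18⊕b19⊕b20⊕b21⊕b22⊕b23⊕b24⊕b25⊕b26⊕b27⊕b28⊕b29⊕b30⊕b31 = 1⊕0⊕0⊕1⊕0⊕0⊕1⊕1⊕1⊕1⊕0⊕0⊕0⊕0⊕0⊕0 = 0
Syndrome (s16...s1) = 00000 → position 0 (no error).
No correction needed.
Data bits at positions 3,5,6,7,9,10,11,12,13,14,15,17,18,19,20,21,22,23,24,25,26,27,28,29,30,31: 01101110000001001111000000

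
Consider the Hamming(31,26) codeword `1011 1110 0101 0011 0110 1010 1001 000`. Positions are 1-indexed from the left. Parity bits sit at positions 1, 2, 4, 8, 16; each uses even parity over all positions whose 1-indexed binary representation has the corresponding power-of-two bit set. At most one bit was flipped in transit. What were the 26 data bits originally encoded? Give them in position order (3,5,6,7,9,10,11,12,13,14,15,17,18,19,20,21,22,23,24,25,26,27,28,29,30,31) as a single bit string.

11110101001011010101001100

s1: b1⊕b3⊕b5⊕b7⊕b9⊕b11⊕b13⊕b15⊕b17⊕b19⊕b21⊕b23⊕b25⊕b27⊕b29⊕b31 = 1⊕1⊕1⊕1⊕0⊕0⊕0⊕1⊕0⊕1⊕1⊕1⊕1⊕0⊕0⊕0 = 1
s2: b2⊕b3⊕b6⊕b7⊕b10⊕b11⊕b14⊕b15⊕b18⊕b19⊕b22⊕b23⊕b26⊕b27⊕b30⊕b31 = 0⊕1⊕1⊕1⊕1⊕0⊕0⊕1⊕1⊕1⊕0⊕1⊕0⊕0⊕0⊕0 = 0
s4: b4⊕b5⊕b6⊕b7⊕b12⊕b13⊕b14⊕b15⊕b20⊕b21⊕b22⊕b23⊕b28⊕b29⊕b30⊕b31 = 1⊕1⊕1⊕1⊕1⊕0⊕0⊕1⊕0⊕1⊕0⊕1⊕1⊕0⊕0⊕0 = 1
s8: b8⊕b9⊕b10⊕b11⊕b12⊕b13⊕b14⊕b15⊕b24⊕b25⊕b26⊕b27⊕b28⊕b29⊕b30⊕b31 = 0⊕0⊕1⊕0⊕1⊕0⊕0⊕1⊕0⊕1⊕0⊕0⊕1⊕0⊕0⊕0 = 1
s16: b16⊕b17⊕b18⊕b19⊕b20⊕b21⊕b22⊕b23⊕b24⊕b25⊕b26⊕b27⊕b28⊕b29⊕b30⊕b31 = 1⊕0⊕1⊕1⊕0⊕1⊕0⊕1⊕0⊕1⊕0⊕0⊕1⊕0⊕0⊕0 = 1
Syndrome (s16...s1) = 11101 → position 29.
Flip bit 29: corrected codeword = 1011111001010011011010101001100
Data bits at positions 3,5,6,7,9,10,11,12,13,14,15,17,18,19,20,21,22,23,24,25,26,27,28,29,30,31: 11110101001011010101001100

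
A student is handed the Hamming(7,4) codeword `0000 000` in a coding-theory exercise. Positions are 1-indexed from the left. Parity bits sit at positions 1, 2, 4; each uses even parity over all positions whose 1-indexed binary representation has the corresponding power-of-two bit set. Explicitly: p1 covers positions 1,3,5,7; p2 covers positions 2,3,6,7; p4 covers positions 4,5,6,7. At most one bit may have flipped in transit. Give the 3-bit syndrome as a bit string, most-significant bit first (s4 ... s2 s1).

s1: b1⊕b3⊕b5⊕b7 = 0⊕0⊕0⊕0 = 0
s2: b2⊕b3⊕b6⊕b7 = 0⊕0⊕0⊕0 = 0
s4: b4⊕b5⊕b6⊕b7 = 0⊕0⊕0⊕0 = 0
Syndrome (s4...s1) = 000 → position 0 (no error).

000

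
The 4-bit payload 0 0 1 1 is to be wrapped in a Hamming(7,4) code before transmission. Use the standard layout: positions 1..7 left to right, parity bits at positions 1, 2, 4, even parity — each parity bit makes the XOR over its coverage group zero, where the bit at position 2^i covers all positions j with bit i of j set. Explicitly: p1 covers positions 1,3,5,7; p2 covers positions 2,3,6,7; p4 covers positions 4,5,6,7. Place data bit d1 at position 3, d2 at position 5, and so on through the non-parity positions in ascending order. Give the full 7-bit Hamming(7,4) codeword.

Place data bits at non-power-of-two positions: b3=0, b5=0, b6=1, b7=1.
p1 = XOR of data positions {3,5,7} = 0⊕0⊕1 = 1
p2 = XOR of data positions {3,6,7} = 0⊕1⊕1 = 0
p4 = XOR of data positions {5,6,7} = 0⊕1⊕1 = 0
Codeword b1..b7 = 1000011

1000011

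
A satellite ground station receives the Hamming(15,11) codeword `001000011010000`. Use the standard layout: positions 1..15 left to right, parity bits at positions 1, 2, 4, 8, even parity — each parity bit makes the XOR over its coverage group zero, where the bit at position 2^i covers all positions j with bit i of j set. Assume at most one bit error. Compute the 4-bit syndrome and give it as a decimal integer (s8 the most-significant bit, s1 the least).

9

s1: b1⊕b3⊕b5⊕b7⊕b9⊕b11⊕b13⊕b15 = 0⊕1⊕0⊕0⊕1⊕1⊕0⊕0 = 1
s2: b2⊕b3⊕b6⊕b7⊕b10⊕b11⊕b14⊕b15 = 0⊕1⊕0⊕0⊕0⊕1⊕0⊕0 = 0
s4: b4⊕b5⊕b6⊕b7⊕b12⊕b13⊕b14⊕b15 = 0⊕0⊕0⊕0⊕0⊕0⊕0⊕0 = 0
s8: b8⊕b9⊕b10⊕b11⊕b12⊕b13⊕b14⊕b15 = 1⊕1⊕0⊕1⊕0⊕0⊕0⊕0 = 1
Syndrome (s8...s1) = 1001 → position 9.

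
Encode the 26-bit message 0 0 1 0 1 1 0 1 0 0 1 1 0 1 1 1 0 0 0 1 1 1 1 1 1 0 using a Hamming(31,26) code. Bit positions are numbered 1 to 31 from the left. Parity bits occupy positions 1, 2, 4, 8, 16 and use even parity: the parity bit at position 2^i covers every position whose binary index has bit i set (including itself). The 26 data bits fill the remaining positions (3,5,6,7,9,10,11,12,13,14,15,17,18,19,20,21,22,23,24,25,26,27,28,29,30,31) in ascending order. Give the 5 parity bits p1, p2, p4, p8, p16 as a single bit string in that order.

Place data bits at non-power-of-two positions: b3=0, b5=0, b6=1, b7=0, b9=1, b10=1, b11=0, b12=1, b13=0, b14=0, b15=1, b17=1, b18=0, b19=1, b20=1, b21=1, b22=0, b23=0, b24=0, b25=1, b26=1, b27=1, b28=1, b29=1, b30=1, b31=0.
p1 = XOR of data positions {3,5,7,9,11,13,15,17,19,21,23,25,27,29,31} = 0⊕0⊕0⊕1⊕0⊕0⊕1⊕1⊕1⊕1⊕0⊕1⊕1⊕1⊕0 = 0
p2 = XOR of data positions {3,6,7,10,11,14,15,18,19,22,23,26,27,30,31} = 0⊕1⊕0⊕1⊕0⊕0⊕1⊕0⊕1⊕0⊕0⊕1⊕1⊕1⊕0 = 1
p4 = XOR of data positions {5,6,7,12,13,14,15,20,21,22,23,28,29,30,31} = 0⊕1⊕0⊕1⊕0⊕0⊕1⊕1⊕1⊕0⊕0⊕1⊕1⊕1⊕0 = 0
p8 = XOR of data positions {9,10,11,12,13,14,15,24,25,26,27,28,29,30,31} = 1⊕1⊕0⊕1⊕0⊕0⊕1⊕0⊕1⊕1⊕1⊕1⊕1⊕1⊕0 = 0
p16 = XOR of data positions {17,18,19,20,21,22,23,24,25,26,27,28,29,30,31} = 1⊕0⊕1⊕1⊕1⊕0⊕0⊕0⊕1⊕1⊕1⊕1⊕1⊕1⊕0 = 0
Parity bits p1,p2,p4,p8,p16 = 01000

01000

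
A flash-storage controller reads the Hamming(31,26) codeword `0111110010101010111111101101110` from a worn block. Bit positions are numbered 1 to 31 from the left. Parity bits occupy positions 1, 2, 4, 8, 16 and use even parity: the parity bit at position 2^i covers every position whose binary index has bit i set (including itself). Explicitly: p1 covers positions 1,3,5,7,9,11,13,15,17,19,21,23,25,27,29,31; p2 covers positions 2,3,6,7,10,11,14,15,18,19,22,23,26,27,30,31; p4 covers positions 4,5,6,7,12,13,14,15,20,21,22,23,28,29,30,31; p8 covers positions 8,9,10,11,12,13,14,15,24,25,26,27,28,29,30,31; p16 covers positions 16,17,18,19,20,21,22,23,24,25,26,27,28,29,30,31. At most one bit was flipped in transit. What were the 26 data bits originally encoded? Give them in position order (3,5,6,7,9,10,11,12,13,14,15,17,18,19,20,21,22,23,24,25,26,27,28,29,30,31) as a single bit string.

11101110101111111101101110

s1: b1⊕b3⊕b5⊕b7⊕b9⊕b11⊕b13⊕b15⊕b17⊕b19⊕b21⊕b23⊕b25⊕b27⊕b29⊕b31 = 0⊕1⊕1⊕0⊕1⊕1⊕1⊕1⊕1⊕1⊕1⊕1⊕1⊕0⊕1⊕0 = 0
s2: b2⊕b3⊕b6⊕b7⊕b10⊕b11⊕b14⊕b15⊕b18⊕b19⊕b22⊕b23⊕b26⊕b27⊕b30⊕b31 = 1⊕1⊕1⊕0⊕0⊕1⊕0⊕1⊕1⊕1⊕1⊕1⊕1⊕0⊕1⊕0 = 1
s4: b4⊕b5⊕b6⊕b7⊕b12⊕b13⊕b14⊕b15⊕b20⊕b21⊕b22⊕b23⊕b28⊕b29⊕b30⊕b31 = 1⊕1⊕1⊕0⊕0⊕1⊕0⊕1⊕1⊕1⊕1⊕1⊕1⊕1⊕1⊕0 = 0
s8: b8⊕b9⊕b10⊕b11⊕b12⊕b13⊕b14⊕b15⊕b24⊕b25⊕b26⊕b27⊕b28⊕b29⊕b30⊕b31 = 0⊕1⊕0⊕1⊕0⊕1⊕0⊕1⊕0⊕1⊕1⊕0⊕1⊕1⊕1⊕0 = 1
s16: b16⊕b17⊕b18⊕b19⊕b20⊕b21⊕b22⊕b23⊕b24⊕b25⊕b26⊕b27⊕b28⊕b29⊕b30⊕b31 = 0⊕1⊕1⊕1⊕1⊕1⊕1⊕1⊕0⊕1⊕1⊕0⊕1⊕1⊕1⊕0 = 0
Syndrome (s16...s1) = 01010 → position 10.
Flip bit 10: corrected codeword = 0111110011101010111111101101110
Data bits at positions 3,5,6,7,9,10,11,12,13,14,15,17,18,19,20,21,22,23,24,25,26,27,28,29,30,31: 11101110101111111101101110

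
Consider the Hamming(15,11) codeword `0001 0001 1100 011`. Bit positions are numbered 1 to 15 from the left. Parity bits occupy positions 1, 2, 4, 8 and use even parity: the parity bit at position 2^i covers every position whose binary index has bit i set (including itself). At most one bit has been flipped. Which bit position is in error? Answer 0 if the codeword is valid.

14

s1: b1⊕b3⊕b5⊕b7⊕b9⊕b11⊕b13⊕b15 = 0⊕0⊕0⊕0⊕1⊕0⊕0⊕1 = 0
s2: b2⊕b3⊕b6⊕b7⊕b10⊕b11⊕b14⊕b15 = 0⊕0⊕0⊕0⊕1⊕0⊕1⊕1 = 1
s4: b4⊕b5⊕b6⊕b7⊕b12⊕b13⊕b14⊕b15 = 1⊕0⊕0⊕0⊕0⊕0⊕1⊕1 = 1
s8: b8⊕b9⊕b10⊕b11⊕b12⊕b13⊕b14⊕b15 = 1⊕1⊕1⊕0⊕0⊕0⊕1⊕1 = 1
Syndrome (s8...s1) = 1110 → position 14.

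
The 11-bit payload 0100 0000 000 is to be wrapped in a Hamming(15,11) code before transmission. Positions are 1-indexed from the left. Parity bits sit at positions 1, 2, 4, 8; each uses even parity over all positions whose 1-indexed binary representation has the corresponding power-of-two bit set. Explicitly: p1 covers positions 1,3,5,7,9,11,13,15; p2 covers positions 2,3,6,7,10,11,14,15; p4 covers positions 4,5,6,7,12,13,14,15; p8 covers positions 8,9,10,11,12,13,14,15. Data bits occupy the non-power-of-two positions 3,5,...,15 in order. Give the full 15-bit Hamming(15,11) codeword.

Place data bits at non-power-of-two positions: b3=0, b5=1, b6=0, b7=0, b9=0, b10=0, b11=0, b12=0, b13=0, b14=0, b15=0.
p1 = XOR of data positions {3,5,7,9,11,13,15} = 0⊕1⊕0⊕0⊕0⊕0⊕0 = 1
p2 = XOR of data positions {3,6,7,10,11,14,15} = 0⊕0⊕0⊕0⊕0⊕0⊕0 = 0
p4 = XOR of data positions {5,6,7,12,13,14,15} = 1⊕0⊕0⊕0⊕0⊕0⊕0 = 1
p8 = XOR of data positions {9,10,11,12,13,14,15} = 0⊕0⊕0⊕0⊕0⊕0⊕0 = 0
Codeword b1..b15 = 100110000000000

100110000000000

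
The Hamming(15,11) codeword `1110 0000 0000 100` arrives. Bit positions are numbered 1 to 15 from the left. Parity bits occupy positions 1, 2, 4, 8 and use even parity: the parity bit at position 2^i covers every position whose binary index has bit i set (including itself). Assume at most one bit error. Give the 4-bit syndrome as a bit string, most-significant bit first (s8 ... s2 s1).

1101

s1: b1⊕b3⊕b5⊕b7⊕b9⊕b11⊕b13⊕b15 = 1⊕1⊕0⊕0⊕0⊕0⊕1⊕0 = 1
s2: b2⊕b3⊕b6⊕b7⊕b10⊕b11⊕b14⊕b15 = 1⊕1⊕0⊕0⊕0⊕0⊕0⊕0 = 0
s4: b4⊕b5⊕b6⊕b7⊕b12⊕b13⊕b14⊕b15 = 0⊕0⊕0⊕0⊕0⊕1⊕0⊕0 = 1
s8: b8⊕b9⊕b10⊕b11⊕b12⊕b13⊕b14⊕b15 = 0⊕0⊕0⊕0⊕0⊕1⊕0⊕0 = 1
Syndrome (s8...s1) = 1101 → position 13.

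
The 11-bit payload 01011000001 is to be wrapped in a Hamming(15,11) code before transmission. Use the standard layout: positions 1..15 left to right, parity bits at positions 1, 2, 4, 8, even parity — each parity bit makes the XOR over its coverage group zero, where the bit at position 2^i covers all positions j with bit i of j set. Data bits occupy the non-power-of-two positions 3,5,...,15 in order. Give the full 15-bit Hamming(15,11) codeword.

Place data bits at non-power-of-two positions: b3=0, b5=1, b6=0, b7=1, b9=1, b10=0, b11=0, b12=0, b13=0, b14=0, b15=1.
p1 = XOR of data positions {3,5,7,9,11,13,15} = 0⊕1⊕1⊕1⊕0⊕0⊕1 = 0
p2 = XOR of data positions {3,6,7,10,11,14,15} = 0⊕0⊕1⊕0⊕0⊕0⊕1 = 0
p4 = XOR of data positions {5,6,7,12,13,14,15} = 1⊕0⊕1⊕0⊕0⊕0⊕1 = 1
p8 = XOR of data positions {9,10,11,12,13,14,15} = 1⊕0⊕0⊕0⊕0⊕0⊕1 = 0
Codeword b1..b15 = 000110101000001

000110101000001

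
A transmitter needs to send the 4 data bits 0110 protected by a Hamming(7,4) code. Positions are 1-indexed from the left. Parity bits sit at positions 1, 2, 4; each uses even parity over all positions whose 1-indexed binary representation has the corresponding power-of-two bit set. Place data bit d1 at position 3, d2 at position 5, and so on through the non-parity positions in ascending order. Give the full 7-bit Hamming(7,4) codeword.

Place data bits at non-power-of-two positions: b3=0, b5=1, b6=1, b7=0.
p1 = XOR of data positions {3,5,7} = 0⊕1⊕0 = 1
p2 = XOR of data positions {3,6,7} = 0⊕1⊕0 = 1
p4 = XOR of data positions {5,6,7} = 1⊕1⊕0 = 0
Codeword b1..b7 = 1100110

1100110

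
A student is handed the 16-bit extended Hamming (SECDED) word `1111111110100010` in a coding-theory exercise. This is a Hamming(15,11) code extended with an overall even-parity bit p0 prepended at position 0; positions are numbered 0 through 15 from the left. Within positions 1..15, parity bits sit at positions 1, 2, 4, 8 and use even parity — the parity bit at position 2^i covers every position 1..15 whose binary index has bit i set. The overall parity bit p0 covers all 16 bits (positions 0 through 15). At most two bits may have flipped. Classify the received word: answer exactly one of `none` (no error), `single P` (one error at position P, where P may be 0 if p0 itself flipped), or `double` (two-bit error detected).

single 12

s1: b1⊕b3⊕b5⊕b7⊕b9⊕b11⊕b13⊕b15 = 1⊕1⊕1⊕1⊕0⊕0⊕0⊕0 = 0
s2: b2⊕b3⊕b6⊕b7⊕b10⊕b11⊕b14⊕b15 = 1⊕1⊕1⊕1⊕1⊕0⊕1⊕0 = 0
s4: b4⊕b5⊕b6⊕b7⊕b12⊕b13⊕b14⊕b15 = 1⊕1⊕1⊕1⊕0⊕0⊕1⊕0 = 1
s8: b8⊕b9⊕b10⊕b11⊕b12⊕b13⊕b14⊕b15 = 1⊕0⊕1⊕0⊕0⊕0⊕1⊕0 = 1
Syndrome (s8...s1) = 1100 → position 12.
Overall parity (XOR of all 16 bits, including p0): 1⊕1⊕1⊕1⊕1⊕1⊕1⊕1⊕1⊕0⊕1⊕0⊕0⊕0⊕1⊕0 = 1
Overall=1, syndrome position=12 → single-bit error at position 12.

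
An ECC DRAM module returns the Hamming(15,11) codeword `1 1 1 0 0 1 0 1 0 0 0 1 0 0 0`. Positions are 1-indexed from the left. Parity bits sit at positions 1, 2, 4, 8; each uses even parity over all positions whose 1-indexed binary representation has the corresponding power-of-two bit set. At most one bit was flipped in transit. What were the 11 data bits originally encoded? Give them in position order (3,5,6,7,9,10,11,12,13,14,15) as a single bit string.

s1: b1⊕b3⊕b5⊕b7⊕b9⊕b11⊕b13⊕b15 = 1⊕1⊕0⊕0⊕0⊕0⊕0⊕0 = 0
s2: b2⊕b3⊕b6⊕b7⊕b10⊕b11⊕b14⊕b15 = 1⊕1⊕1⊕0⊕0⊕0⊕0⊕0 = 1
s4: b4⊕b5⊕b6⊕b7⊕b12⊕b13⊕b14⊕b15 = 0⊕0⊕1⊕0⊕1⊕0⊕0⊕0 = 0
s8: b8⊕b9⊕b10⊕b11⊕b12⊕b13⊕b14⊕b15 = 1⊕0⊕0⊕0⊕1⊕0⊕0⊕0 = 0
Syndrome (s8...s1) = 0010 → position 2.
Flip bit 2: corrected codeword = 101001010001000
Data bits at positions 3,5,6,7,9,10,11,12,13,14,15: 10100001000

10100001000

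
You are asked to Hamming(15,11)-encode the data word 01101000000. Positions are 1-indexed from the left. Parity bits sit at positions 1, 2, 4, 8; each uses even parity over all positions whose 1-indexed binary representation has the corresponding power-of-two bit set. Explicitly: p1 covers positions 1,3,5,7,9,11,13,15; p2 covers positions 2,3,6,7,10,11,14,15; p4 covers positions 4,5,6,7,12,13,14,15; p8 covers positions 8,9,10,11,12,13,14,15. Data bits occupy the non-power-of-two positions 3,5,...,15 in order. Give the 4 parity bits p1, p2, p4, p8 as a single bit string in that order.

Place data bits at non-power-of-two positions: b3=0, b5=1, b6=1, b7=0, b9=1, b10=0, b11=0, b12=0, b13=0, b14=0, b15=0.
p1 = XOR of data positions {3,5,7,9,11,13,15} = 0⊕1⊕0⊕1⊕0⊕0⊕0 = 0
p2 = XOR of data positions {3,6,7,10,11,14,15} = 0⊕1⊕0⊕0⊕0⊕0⊕0 = 1
p4 = XOR of data positions {5,6,7,12,13,14,15} = 1⊕1⊕0⊕0⊕0⊕0⊕0 = 0
p8 = XOR of data positions {9,10,11,12,13,14,15} = 1⊕0⊕0⊕0⊕0⊕0⊕0 = 1
Parity bits p1,p2,p4,p8 = 0101

0101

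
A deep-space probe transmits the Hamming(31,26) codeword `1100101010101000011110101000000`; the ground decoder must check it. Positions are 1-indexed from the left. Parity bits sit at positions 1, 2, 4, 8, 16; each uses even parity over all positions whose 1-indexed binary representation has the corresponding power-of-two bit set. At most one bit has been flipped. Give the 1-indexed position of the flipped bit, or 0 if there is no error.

0

s1: b1⊕b3⊕b5⊕b7⊕b9⊕b11⊕b13⊕b15⊕b17⊕b19⊕b21⊕b23⊕b25⊕b27⊕b29⊕b31 = 1⊕0⊕1⊕1⊕1⊕1⊕1⊕0⊕0⊕1⊕1⊕1⊕1⊕0⊕0⊕0 = 0
s2: b2⊕b3⊕b6⊕b7⊕b10⊕b11⊕b14⊕b15⊕b18⊕b19⊕b22⊕b23⊕b26⊕b27⊕b30⊕b31 = 1⊕0⊕0⊕1⊕0⊕1⊕0⊕0⊕1⊕1⊕0⊕1⊕0⊕0⊕0⊕0 = 0
s4: b4⊕b5⊕b6⊕b7⊕b12⊕b13⊕b14⊕b15⊕b20⊕b21⊕b22⊕b23⊕b28⊕b29⊕b30⊕b31 = 0⊕1⊕0⊕1⊕0⊕1⊕0⊕0⊕1⊕1⊕0⊕1⊕0⊕0⊕0⊕0 = 0
s8: b8⊕b9⊕b10⊕b11⊕b12⊕b13⊕b14⊕b15⊕b24⊕b25⊕b26⊕b27⊕b28⊕b29⊕b30⊕b31 = 0⊕1⊕0⊕1⊕0⊕1⊕0⊕0⊕0⊕1⊕0⊕0⊕0⊕0⊕0⊕0 = 0
s16: b16⊕b17⊕b18⊕b19⊕b20⊕b21⊕b22⊕b23⊕b24⊕b25⊕b26⊕b27⊕b28⊕b29⊕b30⊕b31 = 0⊕0⊕1⊕1⊕1⊕1⊕0⊕1⊕0⊕1⊕0⊕0⊕0⊕0⊕0⊕0 = 0
Syndrome (s16...s1) = 00000 → position 0 (no error).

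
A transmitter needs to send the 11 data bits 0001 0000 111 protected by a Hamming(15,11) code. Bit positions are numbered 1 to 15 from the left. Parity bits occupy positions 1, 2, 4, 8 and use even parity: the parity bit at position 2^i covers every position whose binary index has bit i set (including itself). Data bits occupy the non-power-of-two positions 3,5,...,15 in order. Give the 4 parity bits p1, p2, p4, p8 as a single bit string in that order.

1101

Place data bits at non-power-of-two positions: b3=0, b5=0, b6=0, b7=1, b9=0, b10=0, b11=0, b12=0, b13=1, b14=1, b15=1.
p1 = XOR of data positions {3,5,7,9,11,13,15} = 0⊕0⊕1⊕0⊕0⊕1⊕1 = 1
p2 = XOR of data positions {3,6,7,10,11,14,15} = 0⊕0⊕1⊕0⊕0⊕1⊕1 = 1
p4 = XOR of data positions {5,6,7,12,13,14,15} = 0⊕0⊕1⊕0⊕1⊕1⊕1 = 0
p8 = XOR of data positions {9,10,11,12,13,14,15} = 0⊕0⊕0⊕0⊕1⊕1⊕1 = 1
Parity bits p1,p2,p4,p8 = 1101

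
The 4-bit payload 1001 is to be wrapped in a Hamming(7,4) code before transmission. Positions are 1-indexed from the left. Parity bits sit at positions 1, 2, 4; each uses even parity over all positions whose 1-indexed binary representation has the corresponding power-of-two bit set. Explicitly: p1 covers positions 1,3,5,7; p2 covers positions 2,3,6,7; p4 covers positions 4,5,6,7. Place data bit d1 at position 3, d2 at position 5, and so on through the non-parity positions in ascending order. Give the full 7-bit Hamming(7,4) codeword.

0011001

Place data bits at non-power-of-two positions: b3=1, b5=0, b6=0, b7=1.
p1 = XOR of data positions {3,5,7} = 1⊕0⊕1 = 0
p2 = XOR of data positions {3,6,7} = 1⊕0⊕1 = 0
p4 = XOR of data positions {5,6,7} = 0⊕0⊕1 = 1
Codeword b1..b7 = 0011001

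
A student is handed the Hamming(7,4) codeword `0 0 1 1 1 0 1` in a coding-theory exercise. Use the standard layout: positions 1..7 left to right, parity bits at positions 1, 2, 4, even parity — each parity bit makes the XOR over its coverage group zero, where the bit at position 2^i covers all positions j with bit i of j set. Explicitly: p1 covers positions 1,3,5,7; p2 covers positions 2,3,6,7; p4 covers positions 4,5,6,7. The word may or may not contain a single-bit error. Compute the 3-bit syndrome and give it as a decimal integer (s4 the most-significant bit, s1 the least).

s1: b1⊕b3⊕b5⊕b7 = 0⊕1⊕1⊕1 = 1
s2: b2⊕b3⊕b6⊕b7 = 0⊕1⊕0⊕1 = 0
s4: b4⊕b5⊕b6⊕b7 = 1⊕1⊕0⊕1 = 1
Syndrome (s4...s1) = 101 → position 5.

5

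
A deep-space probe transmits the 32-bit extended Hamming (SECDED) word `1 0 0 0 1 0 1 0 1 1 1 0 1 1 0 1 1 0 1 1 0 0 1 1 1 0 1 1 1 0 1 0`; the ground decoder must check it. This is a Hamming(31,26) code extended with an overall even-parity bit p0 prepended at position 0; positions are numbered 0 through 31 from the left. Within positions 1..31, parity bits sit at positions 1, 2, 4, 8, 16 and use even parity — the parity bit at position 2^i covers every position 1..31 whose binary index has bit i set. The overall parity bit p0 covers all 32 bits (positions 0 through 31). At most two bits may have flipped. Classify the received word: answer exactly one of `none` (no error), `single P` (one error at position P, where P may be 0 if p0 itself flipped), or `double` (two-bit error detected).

s1: b1⊕b3⊕b5⊕b7⊕b9⊕b11⊕b13⊕b15⊕b17⊕b19⊕b21⊕b23⊕b25⊕b27⊕b29⊕b31 = 0⊕0⊕0⊕0⊕1⊕0⊕1⊕1⊕0⊕1⊕0⊕1⊕0⊕1⊕0⊕0 = 0
s2: b2⊕b3⊕b6⊕b7⊕b10⊕b11⊕b14⊕b15⊕b18⊕b19⊕b22⊕b23⊕b26⊕b27⊕b30⊕b31 = 0⊕0⊕1⊕0⊕1⊕0⊕0⊕1⊕1⊕1⊕1⊕1⊕1⊕1⊕1⊕0 = 0
s4: b4⊕b5⊕b6⊕b7⊕b12⊕b13⊕b14⊕b15⊕b20⊕b21⊕b22⊕b23⊕b28⊕b29⊕b30⊕b31 = 1⊕0⊕1⊕0⊕1⊕1⊕0⊕1⊕0⊕0⊕1⊕1⊕1⊕0⊕1⊕0 = 1
s8: b8⊕b9⊕b10⊕b11⊕b12⊕b13⊕b14⊕b15⊕b24⊕b25⊕b26⊕b27⊕b28⊕b29⊕b30⊕b31 = 1⊕1⊕1⊕0⊕1⊕1⊕0⊕1⊕1⊕0⊕1⊕1⊕1⊕0⊕1⊕0 = 1
s16: b16⊕b17⊕b18⊕b19⊕b20⊕b21⊕b22⊕b23⊕b24⊕b25⊕b26⊕b27⊕b28⊕b29⊕b30⊕b31 = 1⊕0⊕1⊕1⊕0⊕0⊕1⊕1⊕1⊕0⊕1⊕1⊕1⊕0⊕1⊕0 = 0
Syndrome (s16...s1) = 01100 → position 12.
Overall parity (XOR of all 32 bits, including p0): 1⊕0⊕0⊕0⊕1⊕0⊕1⊕0⊕1⊕1⊕1⊕0⊕1⊕1⊕0⊕1⊕1⊕0⊕1⊕1⊕0⊕0⊕1⊕1⊕1⊕0⊕1⊕1⊕1⊕0⊕1⊕0 = 1
Overall=1, syndrome position=12 → single-bit error at position 12.

single 12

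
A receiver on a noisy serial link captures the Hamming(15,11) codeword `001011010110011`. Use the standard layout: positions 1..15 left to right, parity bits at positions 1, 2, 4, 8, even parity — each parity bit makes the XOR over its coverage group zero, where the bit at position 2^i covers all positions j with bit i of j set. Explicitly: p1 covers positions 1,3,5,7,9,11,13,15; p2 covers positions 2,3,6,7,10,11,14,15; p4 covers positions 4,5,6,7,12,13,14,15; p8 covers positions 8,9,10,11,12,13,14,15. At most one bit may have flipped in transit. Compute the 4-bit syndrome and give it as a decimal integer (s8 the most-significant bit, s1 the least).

s1: b1⊕b3⊕b5⊕b7⊕b9⊕b11⊕b13⊕b15 = 0⊕1⊕1⊕0⊕0⊕1⊕0⊕1 = 0
s2: b2⊕b3⊕b6⊕b7⊕b10⊕b11⊕b14⊕b15 = 0⊕1⊕1⊕0⊕1⊕1⊕1⊕1 = 0
s4: b4⊕b5⊕b6⊕b7⊕b12⊕b13⊕b14⊕b15 = 0⊕1⊕1⊕0⊕0⊕0⊕1⊕1 = 0
s8: b8⊕b9⊕b10⊕b11⊕b12⊕b13⊕b14⊕b15 = 1⊕0⊕1⊕1⊕0⊕0⊕1⊕1 = 1
Syndrome (s8...s1) = 1000 → position 8.

8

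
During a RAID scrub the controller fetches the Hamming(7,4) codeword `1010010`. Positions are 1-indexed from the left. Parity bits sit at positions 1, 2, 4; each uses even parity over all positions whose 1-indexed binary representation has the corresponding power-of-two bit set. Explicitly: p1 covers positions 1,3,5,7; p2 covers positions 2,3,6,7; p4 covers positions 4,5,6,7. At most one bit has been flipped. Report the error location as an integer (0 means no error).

s1: b1⊕b3⊕b5⊕b7 = 1⊕1⊕0⊕0 = 0
s2: b2⊕b3⊕b6⊕b7 = 0⊕1⊕1⊕0 = 0
s4: b4⊕b5⊕b6⊕b7 = 0⊕0⊕1⊕0 = 1
Syndrome (s4...s1) = 100 → position 4.

4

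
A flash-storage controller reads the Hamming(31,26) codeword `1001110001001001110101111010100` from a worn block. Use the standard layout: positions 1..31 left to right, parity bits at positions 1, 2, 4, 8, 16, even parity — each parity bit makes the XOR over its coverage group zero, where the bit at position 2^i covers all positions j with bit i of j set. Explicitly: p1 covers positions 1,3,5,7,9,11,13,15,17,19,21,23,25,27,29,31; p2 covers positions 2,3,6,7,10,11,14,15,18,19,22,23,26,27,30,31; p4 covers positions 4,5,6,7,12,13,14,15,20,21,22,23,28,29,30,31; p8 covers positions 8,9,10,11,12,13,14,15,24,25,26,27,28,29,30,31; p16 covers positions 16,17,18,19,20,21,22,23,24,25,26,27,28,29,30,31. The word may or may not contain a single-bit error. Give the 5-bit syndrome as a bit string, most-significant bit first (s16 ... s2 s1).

00000

s1: b1⊕b3⊕b5⊕b7⊕b9⊕b11⊕b13⊕b15⊕b17⊕b19⊕b21⊕b23⊕b25⊕b27⊕b29⊕b31 = 1⊕0⊕1⊕0⊕0⊕0⊕1⊕0⊕1⊕0⊕0⊕1⊕1⊕1⊕1⊕0 = 0
s2: b2⊕b3⊕b6⊕b7⊕b10⊕b11⊕b14⊕b15⊕b18⊕b19⊕b22⊕b23⊕b26⊕b27⊕b30⊕b31 = 0⊕0⊕1⊕0⊕1⊕0⊕0⊕0⊕1⊕0⊕1⊕1⊕0⊕1⊕0⊕0 = 0
s4: b4⊕b5⊕b6⊕b7⊕b12⊕b13⊕b14⊕b15⊕b20⊕b21⊕b22⊕b23⊕b28⊕b29⊕b30⊕b31 = 1⊕1⊕1⊕0⊕0⊕1⊕0⊕0⊕1⊕0⊕1⊕1⊕0⊕1⊕0⊕0 = 0
s8: b8⊕b9⊕b10⊕b11⊕b12⊕b13⊕b14⊕b15⊕b24⊕b25⊕b26⊕b27⊕b28⊕b29⊕b30⊕b31 = 0⊕0⊕1⊕0⊕0⊕1⊕0⊕0⊕1⊕1⊕0⊕1⊕0⊕1⊕0⊕0 = 0
s16: b16⊕b17⊕b18⊕b19⊕b20⊕b21⊕b22⊕b23⊕b24⊕b25⊕b26⊕b27⊕b28⊕b29⊕b30⊕b31 = 1⊕1⊕1⊕0⊕1⊕0⊕1⊕1⊕1⊕1⊕0⊕1⊕0⊕1⊕0⊕0 = 0
Syndrome (s16...s1) = 00000 → position 0 (no error).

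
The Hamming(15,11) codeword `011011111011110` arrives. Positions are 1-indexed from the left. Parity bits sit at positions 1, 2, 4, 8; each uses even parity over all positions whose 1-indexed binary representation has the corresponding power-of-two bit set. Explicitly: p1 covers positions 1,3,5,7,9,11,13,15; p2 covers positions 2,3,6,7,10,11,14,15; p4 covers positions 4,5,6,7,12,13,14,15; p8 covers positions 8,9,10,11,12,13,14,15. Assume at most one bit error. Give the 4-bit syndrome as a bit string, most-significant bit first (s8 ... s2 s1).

0000

s1: b1⊕b3⊕b5⊕b7⊕b9⊕b11⊕b13⊕b15 = 0⊕1⊕1⊕1⊕1⊕1⊕1⊕0 = 0
s2: b2⊕b3⊕b6⊕b7⊕b10⊕b11⊕b14⊕b15 = 1⊕1⊕1⊕1⊕0⊕1⊕1⊕0 = 0
s4: b4⊕b5⊕b6⊕b7⊕b12⊕b13⊕b14⊕b15 = 0⊕1⊕1⊕1⊕1⊕1⊕1⊕0 = 0
s8: b8⊕b9⊕b10⊕b11⊕b12⊕b13⊕b14⊕b15 = 1⊕1⊕0⊕1⊕1⊕1⊕1⊕0 = 0
Syndrome (s8...s1) = 0000 → position 0 (no error).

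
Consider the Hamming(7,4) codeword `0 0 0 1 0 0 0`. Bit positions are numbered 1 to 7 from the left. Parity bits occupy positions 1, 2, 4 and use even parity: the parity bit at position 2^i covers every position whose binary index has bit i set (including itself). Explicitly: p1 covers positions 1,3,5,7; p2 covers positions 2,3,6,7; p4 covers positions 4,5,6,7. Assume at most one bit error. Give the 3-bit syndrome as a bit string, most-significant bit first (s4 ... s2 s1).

s1: b1⊕b3⊕b5⊕b7 = 0⊕0⊕0⊕0 = 0
s2: b2⊕b3⊕b6⊕b7 = 0⊕0⊕0⊕0 = 0
s4: b4⊕b5⊕b6⊕b7 = 1⊕0⊕0⊕0 = 1
Syndrome (s4...s1) = 100 → position 4.

100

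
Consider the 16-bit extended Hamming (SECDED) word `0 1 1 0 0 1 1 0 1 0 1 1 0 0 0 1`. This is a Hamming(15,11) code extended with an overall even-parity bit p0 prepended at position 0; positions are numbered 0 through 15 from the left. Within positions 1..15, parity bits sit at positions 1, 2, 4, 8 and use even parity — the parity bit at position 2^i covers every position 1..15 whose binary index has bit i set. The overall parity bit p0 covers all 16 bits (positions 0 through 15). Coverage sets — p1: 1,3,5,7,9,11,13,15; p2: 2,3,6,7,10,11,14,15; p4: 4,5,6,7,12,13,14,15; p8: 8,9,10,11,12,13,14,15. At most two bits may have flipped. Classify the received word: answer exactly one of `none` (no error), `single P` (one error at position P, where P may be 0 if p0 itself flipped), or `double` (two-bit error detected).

s1: b1⊕b3⊕b5⊕b7⊕b9⊕b11⊕b13⊕b15 = 1⊕0⊕1⊕0⊕0⊕1⊕0⊕1 = 0
s2: b2⊕b3⊕b6⊕b7⊕b10⊕b11⊕b14⊕b15 = 1⊕0⊕1⊕0⊕1⊕1⊕0⊕1 = 1
s4: b4⊕b5⊕b6⊕b7⊕b12⊕b13⊕b14⊕b15 = 0⊕1⊕1⊕0⊕0⊕0⊕0⊕1 = 1
s8: b8⊕b9⊕b10⊕b11⊕b12⊕b13⊕b14⊕b15 = 1⊕0⊕1⊕1⊕0⊕0⊕0⊕1 = 0
Syndrome (s8...s1) = 0110 → position 6.
Overall parity (XOR of all 16 bits, including p0): 0⊕1⊕1⊕0⊕0⊕1⊕1⊕0⊕1⊕0⊕1⊕1⊕0⊕0⊕0⊕1 = 0
Overall=0, syndrome position=6 → double-bit error detected (uncorrectable).

double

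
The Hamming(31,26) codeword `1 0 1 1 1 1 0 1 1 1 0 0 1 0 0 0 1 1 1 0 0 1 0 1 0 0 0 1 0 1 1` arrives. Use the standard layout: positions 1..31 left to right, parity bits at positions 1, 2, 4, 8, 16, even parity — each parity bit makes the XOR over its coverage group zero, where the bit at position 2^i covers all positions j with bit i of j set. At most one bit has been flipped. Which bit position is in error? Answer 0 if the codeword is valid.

0

s1: b1⊕b3⊕b5⊕b7⊕b9⊕b11⊕b13⊕b15⊕b17⊕b19⊕b21⊕b23⊕b25⊕b27⊕b29⊕b31 = 1⊕1⊕1⊕0⊕1⊕0⊕1⊕0⊕1⊕1⊕0⊕0⊕0⊕0⊕0⊕1 = 0
s2: b2⊕b3⊕b6⊕b7⊕b10⊕b11⊕b14⊕b15⊕b18⊕b19⊕b22⊕b23⊕b26⊕b27⊕b30⊕b31 = 0⊕1⊕1⊕0⊕1⊕0⊕0⊕0⊕1⊕1⊕1⊕0⊕0⊕0⊕1⊕1 = 0
s4: b4⊕b5⊕b6⊕b7⊕b12⊕b13⊕b14⊕b15⊕b20⊕b21⊕b22⊕b23⊕b28⊕b29⊕b30⊕b31 = 1⊕1⊕1⊕0⊕0⊕1⊕0⊕0⊕0⊕0⊕1⊕0⊕1⊕0⊕1⊕1 = 0
s8: b8⊕b9⊕b10⊕b11⊕b12⊕b13⊕b14⊕b15⊕b24⊕b25⊕b26⊕b27⊕b28⊕b29⊕b30⊕b31 = 1⊕1⊕1⊕0⊕0⊕1⊕0⊕0⊕1⊕0⊕0⊕0⊕1⊕0⊕1⊕1 = 0
s16: b16⊕b17⊕b18⊕b19⊕b20⊕b21⊕b22⊕b23⊕b24⊕b25⊕b26⊕b27⊕b28⊕b29⊕b30⊕b31 = 0⊕1⊕1⊕1⊕0⊕0⊕1⊕0⊕1⊕0⊕0⊕0⊕1⊕0⊕1⊕1 = 0
Syndrome (s16...s1) = 00000 → position 0 (no error).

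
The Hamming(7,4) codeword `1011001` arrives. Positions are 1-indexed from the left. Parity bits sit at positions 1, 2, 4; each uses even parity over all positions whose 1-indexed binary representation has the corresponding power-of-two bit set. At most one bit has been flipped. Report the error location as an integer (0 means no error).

s1: b1⊕b3⊕b5⊕b7 = 1⊕1⊕0⊕1 = 1
s2: b2⊕b3⊕b6⊕b7 = 0⊕1⊕0⊕1 = 0
s4: b4⊕b5⊕b6⊕b7 = 1⊕0⊕0⊕1 = 0
Syndrome (s4...s1) = 001 → position 1.

1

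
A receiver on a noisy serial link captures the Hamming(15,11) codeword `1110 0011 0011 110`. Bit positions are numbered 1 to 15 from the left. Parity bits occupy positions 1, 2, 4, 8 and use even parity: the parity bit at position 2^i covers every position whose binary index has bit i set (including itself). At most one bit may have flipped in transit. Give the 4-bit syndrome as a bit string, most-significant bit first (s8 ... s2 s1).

1011

s1: b1⊕b3⊕b5⊕b7⊕b9⊕b11⊕b13⊕b15 = 1⊕1⊕0⊕1⊕0⊕1⊕1⊕0 = 1
s2: b2⊕b3⊕b6⊕b7⊕b10⊕b11⊕b14⊕b15 = 1⊕1⊕0⊕1⊕0⊕1⊕1⊕0 = 1
s4: b4⊕b5⊕b6⊕b7⊕b12⊕b13⊕b14⊕b15 = 0⊕0⊕0⊕1⊕1⊕1⊕1⊕0 = 0
s8: b8⊕b9⊕b10⊕b11⊕b12⊕b13⊕b14⊕b15 = 1⊕0⊕0⊕1⊕1⊕1⊕1⊕0 = 1
Syndrome (s8...s1) = 1011 → position 11.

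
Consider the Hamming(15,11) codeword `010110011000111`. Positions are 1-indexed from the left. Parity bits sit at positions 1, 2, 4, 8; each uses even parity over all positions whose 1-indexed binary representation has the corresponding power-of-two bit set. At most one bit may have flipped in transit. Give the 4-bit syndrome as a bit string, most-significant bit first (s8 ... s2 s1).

1110

s1: b1⊕b3⊕b5⊕b7⊕b9⊕b11⊕b13⊕b15 = 0⊕0⊕1⊕0⊕1⊕0⊕1⊕1 = 0
s2: b2⊕b3⊕b6⊕b7⊕b10⊕b11⊕b14⊕b15 = 1⊕0⊕0⊕0⊕0⊕0⊕1⊕1 = 1
s4: b4⊕b5⊕b6⊕b7⊕b12⊕b13⊕b14⊕b15 = 1⊕1⊕0⊕0⊕0⊕1⊕1⊕1 = 1
s8: b8⊕b9⊕b10⊕b11⊕b12⊕b13⊕b14⊕b15 = 1⊕1⊕0⊕0⊕0⊕1⊕1⊕1 = 1
Syndrome (s8...s1) = 1110 → position 14.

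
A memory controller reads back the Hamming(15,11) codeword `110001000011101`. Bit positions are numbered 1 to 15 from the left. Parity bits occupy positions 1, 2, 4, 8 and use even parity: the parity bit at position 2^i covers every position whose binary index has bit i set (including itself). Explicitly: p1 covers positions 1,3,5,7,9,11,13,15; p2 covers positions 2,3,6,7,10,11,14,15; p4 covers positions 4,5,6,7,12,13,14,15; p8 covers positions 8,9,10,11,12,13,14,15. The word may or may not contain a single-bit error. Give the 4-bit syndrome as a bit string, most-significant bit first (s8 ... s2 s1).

0000

s1: b1⊕b3⊕b5⊕b7⊕b9⊕b11⊕b13⊕b15 = 1⊕0⊕0⊕0⊕0⊕1⊕1⊕1 = 0
s2: b2⊕b3⊕b6⊕b7⊕b10⊕b11⊕b14⊕b15 = 1⊕0⊕1⊕0⊕0⊕1⊕0⊕1 = 0
s4: b4⊕b5⊕b6⊕b7⊕b12⊕b13⊕b14⊕b15 = 0⊕0⊕1⊕0⊕1⊕1⊕0⊕1 = 0
s8: b8⊕b9⊕b10⊕b11⊕b12⊕b13⊕b14⊕b15 = 0⊕0⊕0⊕1⊕1⊕1⊕0⊕1 = 0
Syndrome (s8...s1) = 0000 → position 0 (no error).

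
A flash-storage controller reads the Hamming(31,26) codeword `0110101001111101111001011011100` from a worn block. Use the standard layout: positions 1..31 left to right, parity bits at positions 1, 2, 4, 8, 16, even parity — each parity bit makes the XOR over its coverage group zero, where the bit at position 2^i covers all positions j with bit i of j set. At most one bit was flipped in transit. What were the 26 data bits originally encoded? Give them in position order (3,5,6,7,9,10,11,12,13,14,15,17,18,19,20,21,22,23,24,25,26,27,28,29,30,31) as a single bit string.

s1: b1⊕b3⊕b5⊕b7⊕b9⊕b11⊕b13⊕b15⊕b17⊕b19⊕b21⊕b23⊕b25⊕b27⊕b29⊕b31 = 0⊕1⊕1⊕1⊕0⊕1⊕1⊕0⊕1⊕1⊕0⊕0⊕1⊕1⊕1⊕0 = 0
s2: b2⊕b3⊕b6⊕b7⊕b10⊕b11⊕b14⊕b15⊕b18⊕b19⊕b22⊕b23⊕b26⊕b27⊕b30⊕b31 = 1⊕1⊕0⊕1⊕1⊕1⊕1⊕0⊕1⊕1⊕1⊕0⊕0⊕1⊕0⊕0 = 0
s4: b4⊕b5⊕b6⊕b7⊕b12⊕b13⊕b14⊕b15⊕b20⊕b21⊕b22⊕b23⊕b28⊕b29⊕b30⊕b31 = 0⊕1⊕0⊕1⊕1⊕1⊕1⊕0⊕0⊕0⊕1⊕0⊕1⊕1⊕0⊕0 = 0
s8: b8⊕b9⊕b10⊕b11⊕b12⊕b13⊕b14⊕b15⊕b24⊕b25⊕b26⊕b27⊕b28⊕b29⊕b30⊕b31 = 0⊕0⊕1⊕1⊕1⊕1⊕1⊕0⊕1⊕1⊕0⊕1⊕1⊕1⊕0⊕0 = 0
s16: b16⊕b17⊕b18⊕b19⊕b20⊕b21⊕b22⊕b23⊕b24⊕b25⊕b26⊕b27⊕b28⊕b29⊕b30⊕b31 = 1⊕1⊕1⊕1⊕0⊕0⊕1⊕0⊕1⊕1⊕0⊕1⊕1⊕1⊕0⊕0 = 0
Syndrome (s16...s1) = 00000 → position 0 (no error).
No correction needed.
Data bits at positions 3,5,6,7,9,10,11,12,13,14,15,17,18,19,20,21,22,23,24,25,26,27,28,29,30,31: 11010111110111001011011100

11010111110111001011011100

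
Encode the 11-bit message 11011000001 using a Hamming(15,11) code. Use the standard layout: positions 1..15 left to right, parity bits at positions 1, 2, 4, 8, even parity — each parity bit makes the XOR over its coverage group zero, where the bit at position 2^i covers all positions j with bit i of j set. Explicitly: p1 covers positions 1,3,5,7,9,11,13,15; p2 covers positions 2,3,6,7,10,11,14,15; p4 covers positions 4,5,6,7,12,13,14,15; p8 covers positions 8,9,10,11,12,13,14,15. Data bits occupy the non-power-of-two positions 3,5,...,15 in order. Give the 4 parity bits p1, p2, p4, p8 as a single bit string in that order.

1110

Place data bits at non-power-of-two positions: b3=1, b5=1, b6=0, b7=1, b9=1, b10=0, b11=0, b12=0, b13=0, b14=0, b15=1.
p1 = XOR of data positions {3,5,7,9,11,13,15} = 1⊕1⊕1⊕1⊕0⊕0⊕1 = 1
p2 = XOR of data positions {3,6,7,10,11,14,15} = 1⊕0⊕1⊕0⊕0⊕0⊕1 = 1
p4 = XOR of data positions {5,6,7,12,13,14,15} = 1⊕0⊕1⊕0⊕0⊕0⊕1 = 1
p8 = XOR of data positions {9,10,11,12,13,14,15} = 1⊕0⊕0⊕0⊕0⊕0⊕1 = 0
Parity bits p1,p2,p4,p8 = 1110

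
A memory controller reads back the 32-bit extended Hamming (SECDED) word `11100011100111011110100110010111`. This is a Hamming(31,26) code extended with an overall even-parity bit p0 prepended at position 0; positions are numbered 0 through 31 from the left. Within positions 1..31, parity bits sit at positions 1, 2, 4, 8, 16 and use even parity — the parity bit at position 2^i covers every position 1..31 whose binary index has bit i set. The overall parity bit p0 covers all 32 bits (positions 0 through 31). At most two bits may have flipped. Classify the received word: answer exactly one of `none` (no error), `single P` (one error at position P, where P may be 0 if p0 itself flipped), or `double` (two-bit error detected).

s1: b1⊕b3⊕b5⊕b7⊕b9⊕b11⊕b13⊕b15⊕b17⊕b19⊕b21⊕b23⊕b25⊕b27⊕b29⊕b31 = 1⊕0⊕0⊕1⊕0⊕1⊕1⊕1⊕1⊕0⊕0⊕1⊕0⊕1⊕1⊕1 = 0
s2: b2⊕b3⊕b6⊕b7⊕b10⊕b11⊕b14⊕b15⊕b18⊕b19⊕b22⊕b23⊕b26⊕b27⊕b30⊕b31 = 1⊕0⊕1⊕1⊕0⊕1⊕0⊕1⊕1⊕0⊕0⊕1⊕0⊕1⊕1⊕1 = 0
s4: b4⊕b5⊕b6⊕b7⊕b12⊕b13⊕b14⊕b15⊕b20⊕b21⊕b22⊕b23⊕b28⊕b29⊕b30⊕b31 = 0⊕0⊕1⊕1⊕1⊕1⊕0⊕1⊕1⊕0⊕0⊕1⊕0⊕1⊕1⊕1 = 0
s8: b8⊕b9⊕b10⊕b11⊕b12⊕b13⊕b14⊕b15⊕b24⊕b25⊕b26⊕b27⊕b28⊕b29⊕b30⊕b31 = 1⊕0⊕0⊕1⊕1⊕1⊕0⊕1⊕1⊕0⊕0⊕1⊕0⊕1⊕1⊕1 = 0
s16: b16⊕b17⊕b18⊕b19⊕b20⊕b21⊕b22⊕b23⊕b24⊕b25⊕b26⊕b27⊕b28⊕b29⊕b30⊕b31 = 1⊕1⊕1⊕0⊕1⊕0⊕0⊕1⊕1⊕0⊕0⊕1⊕0⊕1⊕1⊕1 = 0
Syndrome (s16...s1) = 00000 → position 0 (no error).
Overall parity (XOR of all 32 bits, including p0): 1⊕1⊕1⊕0⊕0⊕0⊕1⊕1⊕1⊕0⊕0⊕1⊕1⊕1⊕0⊕1⊕1⊕1⊕1⊕0⊕1⊕0⊕0⊕1⊕1⊕0⊕0⊕1⊕0⊕1⊕1⊕1 = 0
Overall=0, syndrome position=0 → no error.

none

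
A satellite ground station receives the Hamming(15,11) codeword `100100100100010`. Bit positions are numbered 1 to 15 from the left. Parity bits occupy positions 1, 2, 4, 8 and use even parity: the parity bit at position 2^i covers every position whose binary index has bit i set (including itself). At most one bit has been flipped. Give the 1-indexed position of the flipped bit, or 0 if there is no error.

6

s1: b1⊕b3⊕b5⊕b7⊕b9⊕b11⊕b13⊕b15 = 1⊕0⊕0⊕1⊕0⊕0⊕0⊕0 = 0
s2: b2⊕b3⊕b6⊕b7⊕b10⊕b11⊕b14⊕b15 = 0⊕0⊕0⊕1⊕1⊕0⊕1⊕0 = 1
s4: b4⊕b5⊕b6⊕b7⊕b12⊕b13⊕b14⊕b15 = 1⊕0⊕0⊕1⊕0⊕0⊕1⊕0 = 1
s8: b8⊕b9⊕b10⊕b11⊕b12⊕b13⊕b14⊕b15 = 0⊕0⊕1⊕0⊕0⊕0⊕1⊕0 = 0
Syndrome (s8...s1) = 0110 → position 6.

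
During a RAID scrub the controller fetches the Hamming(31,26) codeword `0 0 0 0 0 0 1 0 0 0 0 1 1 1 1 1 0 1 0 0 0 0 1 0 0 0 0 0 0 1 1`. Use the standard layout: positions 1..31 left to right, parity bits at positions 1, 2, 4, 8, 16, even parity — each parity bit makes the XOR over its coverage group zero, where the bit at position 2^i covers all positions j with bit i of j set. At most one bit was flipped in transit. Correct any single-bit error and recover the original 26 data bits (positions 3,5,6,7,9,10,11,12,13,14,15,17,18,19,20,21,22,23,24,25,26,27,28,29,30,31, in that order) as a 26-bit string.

s1: b1⊕b3⊕b5⊕b7⊕b9⊕b11⊕b13⊕b15⊕b17⊕b19⊕b21⊕b23⊕b25⊕b27⊕b29⊕b31 = 0⊕0⊕0⊕1⊕0⊕0⊕1⊕1⊕0⊕0⊕0⊕1⊕0⊕0⊕0⊕1 = 1
s2: b2⊕b3⊕b6⊕b7⊕b10⊕b11⊕b14⊕b15⊕b18⊕b19⊕b22⊕b23⊕b26⊕b27⊕b30⊕b31 = 0⊕0⊕0⊕1⊕0⊕0⊕1⊕1⊕1⊕0⊕0⊕1⊕0⊕0⊕1⊕1 = 1
s4: b4⊕b5⊕b6⊕b7⊕b12⊕b13⊕b14⊕b15⊕b20⊕b21⊕b22⊕b23⊕b28⊕b29⊕b30⊕b31 = 0⊕0⊕0⊕1⊕1⊕1⊕1⊕1⊕0⊕0⊕0⊕1⊕0⊕0⊕1⊕1 = 0
s8: b8⊕b9⊕b10⊕b11⊕b12⊕b13⊕b14⊕b15⊕b24⊕b25⊕b26⊕b27⊕b28⊕b29⊕b30⊕b31 = 0⊕0⊕0⊕0⊕1⊕1⊕1⊕1⊕0⊕0⊕0⊕0⊕0⊕0⊕1⊕1 = 0
s16: b16⊕b17⊕b18⊕b19⊕b20⊕b21⊕b22⊕b23⊕b24⊕b25⊕b26⊕b27⊕b28⊕b29⊕b30⊕b31 = 1⊕0⊕1⊕0⊕0⊕0⊕0⊕1⊕0⊕0⊕0⊕0⊕0⊕0⊕1⊕1 = 1
Syndrome (s16...s1) = 10011 → position 19.
Flip bit 19: corrected codeword = 0000001000011111011000100000011
Data bits at positions 3,5,6,7,9,10,11,12,13,14,15,17,18,19,20,21,22,23,24,25,26,27,28,29,30,31: 00010001111011000100000011

00010001111011000100000011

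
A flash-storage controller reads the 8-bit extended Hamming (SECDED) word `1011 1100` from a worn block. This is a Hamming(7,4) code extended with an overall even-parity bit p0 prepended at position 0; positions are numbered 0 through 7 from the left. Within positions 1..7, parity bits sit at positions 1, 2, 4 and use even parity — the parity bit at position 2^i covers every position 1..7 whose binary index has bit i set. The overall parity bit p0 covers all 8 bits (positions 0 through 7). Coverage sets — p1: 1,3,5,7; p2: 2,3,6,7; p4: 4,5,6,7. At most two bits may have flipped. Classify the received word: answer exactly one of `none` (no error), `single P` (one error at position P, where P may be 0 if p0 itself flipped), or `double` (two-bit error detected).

single 0

s1: b1⊕b3⊕b5⊕b7 = 0⊕1⊕1⊕0 = 0
s2: b2⊕b3⊕b6⊕b7 = 1⊕1⊕0⊕0 = 0
s4: b4⊕b5⊕b6⊕b7 = 1⊕1⊕0⊕0 = 0
Syndrome (s4...s1) = 000 → position 0 (no error).
Overall parity (XOR of all 8 bits, including p0): 1⊕0⊕1⊕1⊕1⊕1⊕0⊕0 = 1
Overall=1, syndrome position=0 → single-bit error at position 0.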